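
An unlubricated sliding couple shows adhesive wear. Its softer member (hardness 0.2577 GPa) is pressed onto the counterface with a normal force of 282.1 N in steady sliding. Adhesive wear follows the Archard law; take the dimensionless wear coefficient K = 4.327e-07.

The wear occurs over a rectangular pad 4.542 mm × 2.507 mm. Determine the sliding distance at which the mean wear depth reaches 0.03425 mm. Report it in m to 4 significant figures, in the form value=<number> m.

value=823.4 m

The intermediates are displayed rounded, and the algebra holds full precision, and rounded just once, at four significant digits.
Hardness H = 0.2577 GPa = 2.577e+08 Pa.
Pad sides 4.542 mm × 2.507 mm = 0.004542 m × 0.002507 m. Contact area A = 0.004542 m × 0.002507 m = 1.139e-05 m².
Depth limit h_lim = 0.03425 mm = 3.425e-05 m.
Collected in SI base units: W = 282.1 N, H = 2.577e+08 Pa, K = 4.327e-07.
Allowed volume V_lim = h_lim·A = 3.425e-05 · 1.139e-05 = 3.900e-10 m³.
Life L = V_lim·H/(K·W) = 3.900e-10 · 2.577e+08 / (4.327e-07 · 282.1) = 823.4 m.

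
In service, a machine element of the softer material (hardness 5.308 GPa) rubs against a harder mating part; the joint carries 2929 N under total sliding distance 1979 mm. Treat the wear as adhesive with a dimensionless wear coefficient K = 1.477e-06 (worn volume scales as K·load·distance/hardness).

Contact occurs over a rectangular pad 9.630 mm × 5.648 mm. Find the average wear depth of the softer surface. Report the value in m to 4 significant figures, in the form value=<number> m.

Intermediate values are shown rounded, and all arithmetic maintains full float precision; a single final rounding to 4 significant digits.
Convert: Sliding distance L = 1979 mm = 1.979 m.
Convert: Hardness H = 5.308 GPa = 5.308e+09 Pa.
Convert: Pad sides 9.630 mm × 5.648 mm = 0.009630 m × 0.005648 m. Contact area A = 0.009630 m × 0.005648 m = 5.439e-05 m².
As SI base values: W = 2929 N, H = 5.308e+09 Pa, K = 1.477e-06.
Wear volume V = K·W·L/H = 1.477e-06 · 2929 · 1.979 / 5.308e+09 = 1.613e-12 m³.
Mean wear depth h = V/A = 1.613e-12 / 5.439e-05 = 2.965e-08 m.

value=2.965e-08 m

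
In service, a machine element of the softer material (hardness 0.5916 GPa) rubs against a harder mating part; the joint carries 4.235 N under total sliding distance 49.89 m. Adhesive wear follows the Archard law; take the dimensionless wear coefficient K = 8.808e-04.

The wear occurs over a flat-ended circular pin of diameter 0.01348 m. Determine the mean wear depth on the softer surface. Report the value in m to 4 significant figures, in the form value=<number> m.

Intermediates appear rounded. The algebra keeps full precision, and a single final rounding: 4 significant figures.
Convert: Hardness H = 0.5916 GPa = 5.916e+08 Pa.
Convert: Contact area A = π·d²/4 = π·(0.01348 m)²/4 = 1.427e-04 m².
SI base units throughout: W = 4.235 N, H = 5.916e+08 Pa, K = 8.808e-04.
Volume removed: V = K·W·L/H = 8.808e-04 · 4.235 · 49.89 / 5.916e+08 = 3.146e-10 m³.
Mean wear depth h = V/A = 3.146e-10 / 1.427e-04 = 2.204e-06 m.

value=2.204e-06 m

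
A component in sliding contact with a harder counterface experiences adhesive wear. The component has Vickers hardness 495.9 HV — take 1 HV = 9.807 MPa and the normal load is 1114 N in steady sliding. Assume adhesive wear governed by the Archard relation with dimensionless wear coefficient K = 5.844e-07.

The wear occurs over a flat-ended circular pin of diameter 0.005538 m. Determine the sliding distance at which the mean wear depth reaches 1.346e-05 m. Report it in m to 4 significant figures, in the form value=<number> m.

Intermediate values are printed rounded — the computation holds full precision, and a lone final rounding to four significant digits.
Hardness H = 495.9 HV × 9.807 MPa/HV = 4863 MPa = 4.863e+09 Pa.
Contact area A = π·d²/4 = π·(0.005538 m)²/4 = 2.409e-05 m².
In SI base units: W = 1114 N, H = 4.863e+09 Pa, K = 5.844e-07.
Wearable volume V_lim = h_lim·A = 1.346e-05 · 2.409e-05 = 3.242e-10 m³.
Life L = V_lim·H/(K·W) = 3.242e-10 · 4.863e+09 / (5.844e-07 · 1114) = 2422 m.

value=2422 m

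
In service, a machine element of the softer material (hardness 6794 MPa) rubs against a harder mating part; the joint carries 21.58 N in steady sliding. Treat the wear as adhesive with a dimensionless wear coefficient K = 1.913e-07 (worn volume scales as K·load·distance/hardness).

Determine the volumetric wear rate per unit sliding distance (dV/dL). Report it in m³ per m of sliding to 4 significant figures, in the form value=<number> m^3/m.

The intermediates appear rounded, and the computation maintains full precision, and one final rounding: four significant digits.
Convert: Hardness H = 6794 MPa = 6.794e+09 Pa.
Restated in SI base units: W = 21.58 N, H = 6.794e+09 Pa, K = 1.913e-07.
Volumetric rate dV/dL = K·W/H — distance-free: 1.913e-07 · 21.58 / 6.794e+09 = 6.076e-16 m³/m.

value=6.076e-16 m^3/m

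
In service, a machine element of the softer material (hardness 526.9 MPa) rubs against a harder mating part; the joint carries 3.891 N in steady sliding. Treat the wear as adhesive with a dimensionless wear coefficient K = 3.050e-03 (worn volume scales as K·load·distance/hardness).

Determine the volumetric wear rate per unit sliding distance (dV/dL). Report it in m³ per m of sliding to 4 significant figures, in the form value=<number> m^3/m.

All arithmetic holds full precision. Displayed values are rounded. Rounded once at the end to 4 significant figures.
Convert: Hardness H = 526.9 MPa = 5.269e+08 Pa.
As SI base values: W = 3.891 N, H = 5.269e+08 Pa, K = 3.050e-03.
Volumetric rate dV/dL = K·W/H: 3.050e-03 · 3.891 / 5.269e+08 = 2.252e-11 m³/m.

value=2.252e-11 m^3/m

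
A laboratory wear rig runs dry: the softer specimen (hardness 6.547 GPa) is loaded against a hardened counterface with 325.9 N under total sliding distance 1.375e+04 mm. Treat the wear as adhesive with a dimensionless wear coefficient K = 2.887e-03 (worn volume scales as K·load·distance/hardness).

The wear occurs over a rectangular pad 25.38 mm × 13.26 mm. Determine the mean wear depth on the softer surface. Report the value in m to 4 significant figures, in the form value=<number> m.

value=5.872e-06 m

Each operation maintains full precision. The intermediates are displayed rounded; a single final rounding: 4 significant figures.
Sliding distance L = 1.375e+04 mm = 13.75 m.
Hardness H = 6.547 GPa = 6.547e+09 Pa.
Pad sides 25.38 mm × 13.26 mm = 0.02538 m × 0.01326 m. Contact area A = 0.02538 m × 0.01326 m = 3.365e-04 m².
In SI base units, W = 325.9 N, H = 6.547e+09 Pa, K = 2.887e-03.
Archard volume V = K·W·L/H = 2.887e-03 · 325.9 · 13.75 / 6.547e+09 = 1.976e-09 m³.
Mean depth h = V/A = 1.976e-09 / 3.365e-04 = 5.872e-06 m.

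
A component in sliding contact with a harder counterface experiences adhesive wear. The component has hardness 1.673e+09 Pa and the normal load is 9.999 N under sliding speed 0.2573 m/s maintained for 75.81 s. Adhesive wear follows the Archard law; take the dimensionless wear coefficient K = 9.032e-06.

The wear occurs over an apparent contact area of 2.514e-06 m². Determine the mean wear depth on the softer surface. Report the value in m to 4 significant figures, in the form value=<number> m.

value=4.188e-07 m

All working math carries exact precision; quoted intermediates are rounded, and rounded once at the end: four significant digits.
Distance covered L = v·t = 0.2573 m/s × 75.81 s = 19.51 m.
As SI base values: W = 9.999 N, H = 1.673e+09 Pa, K = 9.032e-06.
Archard relation: V = K·W·L/H = 9.032e-06 · 9.999 · 19.51 / 1.673e+09 = 1.053e-12 m³.
Mean wear depth h = V/A = 1.053e-12 / 2.514e-06 = 4.188e-07 m.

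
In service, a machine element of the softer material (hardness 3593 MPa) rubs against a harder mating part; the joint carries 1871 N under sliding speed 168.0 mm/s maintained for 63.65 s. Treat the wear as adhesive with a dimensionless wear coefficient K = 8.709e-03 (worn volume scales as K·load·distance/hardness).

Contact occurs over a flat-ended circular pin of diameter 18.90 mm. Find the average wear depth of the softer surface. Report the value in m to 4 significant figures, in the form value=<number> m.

value=1.729e-04 m

The computation carries full float precision — intermediates appear rounded. Rounded just once to four significant digits.
Convert: Sliding speed v = 168.0 mm/s = 0.1680 m/s. The distance L = v·t = 0.1680 m/s × 63.65 s = 10.69 m.
Convert: Hardness H = 3593 MPa = 3.593e+09 Pa.
Convert: Pin diameter d = 18.90 mm = 0.01890 m. Contact area A = π·d²/4 = π·(0.01890 m)²/4 = 2.806e-04 m².
SI base units throughout: W = 1871 N, H = 3.593e+09 Pa, K = 8.709e-03.
Volume removed: V = K·W·L/H = 8.709e-03 · 1871 · 10.69 / 3.593e+09 = 4.849e-08 m³.
Wear depth h = V/A = 4.849e-08 / 2.806e-04 = 1.729e-04 m.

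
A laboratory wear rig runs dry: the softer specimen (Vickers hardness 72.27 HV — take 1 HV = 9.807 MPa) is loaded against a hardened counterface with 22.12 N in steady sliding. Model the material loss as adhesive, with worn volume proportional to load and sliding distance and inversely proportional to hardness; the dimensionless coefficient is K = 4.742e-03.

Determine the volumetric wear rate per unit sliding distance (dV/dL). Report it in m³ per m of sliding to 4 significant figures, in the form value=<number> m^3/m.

Intermediates are displayed rounded — the computation runs at full precision, and one final rounding, at four significant digits.
Convert: Hardness H = 72.27 HV × 9.807 MPa/HV = 708.8 MPa = 7.088e+08 Pa.
In SI base units: W = 22.12 N, H = 7.088e+08 Pa, K = 4.742e-03.
Sliding wear rate dV/dL = K·W/H (no L dependence): 4.742e-03 · 22.12 / 7.088e+08 = 1.480e-10 m³/m.

value=1.480e-10 m^3/m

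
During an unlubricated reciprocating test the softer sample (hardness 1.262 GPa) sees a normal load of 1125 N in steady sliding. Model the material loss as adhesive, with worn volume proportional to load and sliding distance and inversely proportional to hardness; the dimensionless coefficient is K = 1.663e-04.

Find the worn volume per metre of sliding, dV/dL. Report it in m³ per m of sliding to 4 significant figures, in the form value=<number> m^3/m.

The intermediates are shown rounded, and all arithmetic runs at exact precision. Rounded once at the end, at four significant digits.
Convert: Hardness H = 1.262 GPa = 1.262e+09 Pa.
In SI base units, W = 1125 N, H = 1.262e+09 Pa, K = 1.663e-04.
Sliding wear rate dV/dL = K·W/H (independent of L): 1.663e-04 · 1125 / 1.262e+09 = 1.482e-10 m³/m.

value=1.482e-10 m^3/m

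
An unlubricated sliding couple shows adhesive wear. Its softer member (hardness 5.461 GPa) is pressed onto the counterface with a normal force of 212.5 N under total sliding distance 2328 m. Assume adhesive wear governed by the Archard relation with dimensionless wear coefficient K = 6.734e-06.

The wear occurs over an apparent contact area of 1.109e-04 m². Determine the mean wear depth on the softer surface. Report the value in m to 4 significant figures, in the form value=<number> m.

value=5.501e-06 m

The intermediates are printed rounded. Every step carries full precision, and rounded once at the end, at four significant figures.
Hardness H = 5.461 GPa = 5.461e+09 Pa.
In SI base units: W = 212.5 N, H = 5.461e+09 Pa, K = 6.734e-06.
Apply Archard: V = K·W·L/H = 6.734e-06 · 212.5 · 2328 / 5.461e+09 = 6.100e-10 m³.
Mean wear depth h = V/A = 6.100e-10 / 1.109e-04 = 5.501e-06 m.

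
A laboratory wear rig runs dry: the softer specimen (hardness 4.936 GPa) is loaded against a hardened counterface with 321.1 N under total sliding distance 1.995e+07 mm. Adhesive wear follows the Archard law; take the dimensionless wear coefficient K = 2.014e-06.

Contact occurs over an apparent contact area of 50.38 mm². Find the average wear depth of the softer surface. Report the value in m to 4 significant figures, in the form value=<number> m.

All arithmetic maintains full float precision — the intermediates are shown rounded — a lone final rounding, at four significant digits.
Total distance L = 1.995e+07 mm = 1.995e+04 m.
Hardness H = 4.936 GPa = 4.936e+09 Pa.
Contact area A = 50.38 mm² = 5.038e-05 m².
As SI base values: W = 321.1 N, H = 4.936e+09 Pa, K = 2.014e-06.
Archard volume V = K·W·L/H = 2.014e-06 · 321.1 · 1.995e+04 / 4.936e+09 = 2.614e-09 m³.
Mean wear depth h = V/A = 2.614e-09 / 5.038e-05 = 5.188e-05 m.

value=5.188e-05 m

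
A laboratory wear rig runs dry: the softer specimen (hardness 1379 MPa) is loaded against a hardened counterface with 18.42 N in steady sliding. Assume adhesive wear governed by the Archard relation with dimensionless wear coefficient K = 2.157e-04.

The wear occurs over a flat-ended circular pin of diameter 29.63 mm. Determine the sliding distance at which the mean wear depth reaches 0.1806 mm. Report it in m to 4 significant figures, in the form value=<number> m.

Intermediate values are displayed rounded, and the algebra keeps full precision; a lone final rounding, at 4 significant figures.
Hardness H = 1379 MPa = 1.379e+09 Pa.
Pin diameter d = 29.63 mm = 0.02963 m. Contact area A = π·d²/4 = π·(0.02963 m)²/4 = 6.895e-04 m².
Depth limit h_lim = 0.1806 mm = 1.806e-04 m.
In SI base units: W = 18.42 N, H = 1.379e+09 Pa, K = 2.157e-04.
Permissible volume V_lim = h_lim·A = 1.806e-04 · 6.895e-04 = 1.245e-07 m³.
Thus life L = V_lim·H/(K·W) = 1.245e-07 · 1.379e+09 / (2.157e-04 · 18.42) = 4.322e+04 m.

value=4.322e+04 m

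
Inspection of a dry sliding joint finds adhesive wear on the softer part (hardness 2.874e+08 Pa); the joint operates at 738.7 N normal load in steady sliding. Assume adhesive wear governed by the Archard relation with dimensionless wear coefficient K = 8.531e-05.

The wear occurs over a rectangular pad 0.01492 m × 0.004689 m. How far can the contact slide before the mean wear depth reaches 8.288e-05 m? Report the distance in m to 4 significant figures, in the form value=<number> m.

Intermediate values appear rounded. The algebra keeps full precision — one last rounding to four significant digits.
Contact area A = 0.01492 m × 0.004689 m = 6.996e-05 m².
As SI base values: W = 738.7 N, H = 2.874e+08 Pa, K = 8.531e-05.
Allowed volume V_lim = h_lim·A = 8.288e-05 · 6.996e-05 = 5.798e-09 m³.
Inverting, life L = V_lim·H/(K·W) = 5.798e-09 · 2.874e+08 / (8.531e-05 · 738.7) = 26.44 m.

value=26.44 m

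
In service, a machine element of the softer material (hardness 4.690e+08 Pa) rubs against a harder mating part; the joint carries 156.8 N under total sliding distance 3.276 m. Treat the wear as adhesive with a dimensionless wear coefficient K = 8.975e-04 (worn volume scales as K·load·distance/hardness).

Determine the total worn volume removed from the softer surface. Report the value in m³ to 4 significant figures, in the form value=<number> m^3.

Shown intermediates are rounded — all working math runs at full precision. Rounded just once: 4 significant digits.
Working in SI base units: W = 156.8 N, H = 4.690e+08 Pa, K = 8.975e-04.
Archard volume V = K·W·L/H = 8.975e-04 · 156.8 · 3.276 / 4.690e+08 = 9.830e-10 m³.

value=9.830e-10 m^3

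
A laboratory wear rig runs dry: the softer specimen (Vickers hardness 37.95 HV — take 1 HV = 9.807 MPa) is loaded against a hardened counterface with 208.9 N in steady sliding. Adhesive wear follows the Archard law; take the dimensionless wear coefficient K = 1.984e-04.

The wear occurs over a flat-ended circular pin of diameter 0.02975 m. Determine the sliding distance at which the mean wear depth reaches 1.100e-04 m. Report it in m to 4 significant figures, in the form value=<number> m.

Intermediates are displayed rounded. The computation carries full precision, and a single final rounding, at 4 significant figures.
Hardness H = 37.95 HV × 9.807 MPa/HV = 372.2 MPa = 3.722e+08 Pa.
Contact area A = π·d²/4 = π·(0.02975 m)²/4 = 6.951e-04 m².
SI base units throughout: W = 208.9 N, H = 3.722e+08 Pa, K = 1.984e-04.
Wearable volume V_lim = h_lim·A = 1.100e-04 · 6.951e-04 = 7.646e-08 m³.
Life L = V_lim·H/(K·W) = 7.646e-08 · 3.722e+08 / (1.984e-04 · 208.9) = 686.6 m.

value=686.6 m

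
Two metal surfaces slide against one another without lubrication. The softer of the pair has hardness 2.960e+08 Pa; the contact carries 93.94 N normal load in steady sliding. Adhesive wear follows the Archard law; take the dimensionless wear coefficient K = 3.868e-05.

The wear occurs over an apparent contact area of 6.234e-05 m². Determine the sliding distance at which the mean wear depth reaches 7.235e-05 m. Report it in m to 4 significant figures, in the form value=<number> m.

The algebra maintains full precision. Intermediate values appear rounded. Rounded once at the end, at four significant digits.
As SI base values: W = 93.94 N, H = 2.960e+08 Pa, K = 3.868e-05.
Allowed volume V_lim = h_lim·A = 7.235e-05 · 6.234e-05 = 4.510e-09 m³.
Life L = V_lim·H/(K·W) = 4.510e-09 · 2.960e+08 / (3.868e-05 · 93.94) = 367.4 m.

value=367.4 m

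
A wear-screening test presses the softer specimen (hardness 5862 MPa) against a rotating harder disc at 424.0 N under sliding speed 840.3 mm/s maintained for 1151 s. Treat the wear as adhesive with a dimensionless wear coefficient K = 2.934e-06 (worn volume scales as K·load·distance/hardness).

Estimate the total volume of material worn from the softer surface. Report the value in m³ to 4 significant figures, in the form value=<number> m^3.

Displayed values are rounded; the algebra carries full precision; a lone final rounding, at 4 significant figures.
Convert: Sliding speed v = 840.3 mm/s = 0.8403 m/s. Distance covered L = v·t = 0.8403 m/s × 1151 s = 967.2 m.
Convert: Hardness H = 5862 MPa = 5.862e+09 Pa.
Expressed in SI base units: W = 424.0 N, H = 5.862e+09 Pa, K = 2.934e-06.
Archard volume V = K·W·L/H = 2.934e-06 · 424.0 · 967.2 / 5.862e+09 = 2.053e-10 m³.

value=2.053e-10 m^3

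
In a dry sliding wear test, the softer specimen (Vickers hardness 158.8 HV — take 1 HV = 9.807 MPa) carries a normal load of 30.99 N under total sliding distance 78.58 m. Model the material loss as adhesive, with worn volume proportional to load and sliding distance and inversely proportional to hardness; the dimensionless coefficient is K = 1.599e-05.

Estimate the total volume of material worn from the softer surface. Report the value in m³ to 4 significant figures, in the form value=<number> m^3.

value=2.500e-11 m^3

The computation runs at full float precision — the intermediates are shown rounded. Rounded once at the end to 4 significant digits.
Hardness H = 158.8 HV × 9.807 MPa/HV = 1557 MPa = 1.557e+09 Pa.
Expressed in SI base units: W = 30.99 N, H = 1.557e+09 Pa, K = 1.599e-05.
Wear volume V = K·W·L/H = 1.599e-05 · 30.99 · 78.58 / 1.557e+09 = 2.500e-11 m³.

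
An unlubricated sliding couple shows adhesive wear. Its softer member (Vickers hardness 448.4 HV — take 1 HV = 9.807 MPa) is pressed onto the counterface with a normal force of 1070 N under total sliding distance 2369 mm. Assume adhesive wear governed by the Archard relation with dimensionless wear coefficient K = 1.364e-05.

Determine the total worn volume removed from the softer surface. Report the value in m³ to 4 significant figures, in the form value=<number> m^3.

value=7.863e-12 m^3

The intermediates appear rounded — all arithmetic holds full float precision; one final rounding, at 4 significant figures.
Convert: Total distance L = 2369 mm = 2.369 m.
Convert: Hardness H = 448.4 HV × 9.807 MPa/HV = 4397 MPa = 4.397e+09 Pa.
Working in SI base units: W = 1070 N, H = 4.397e+09 Pa, K = 1.364e-05.
Worn volume V = K·W·L/H = 1.364e-05 · 1070 · 2.369 / 4.397e+09 = 7.863e-12 m³.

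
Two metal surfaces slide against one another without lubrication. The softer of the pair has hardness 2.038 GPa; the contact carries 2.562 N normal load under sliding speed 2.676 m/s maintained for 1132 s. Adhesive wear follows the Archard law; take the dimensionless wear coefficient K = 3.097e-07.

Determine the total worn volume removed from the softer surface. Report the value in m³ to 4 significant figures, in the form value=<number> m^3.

value=1.179e-12 m^3

Quoted intermediates are rounded; every step carries exact precision, and a single final rounding: 4 significant figures.
The distance L = v·t = 2.676 m/s × 1132 s = 3029 m.
Hardness H = 2.038 GPa = 2.038e+09 Pa.
In SI base units, W = 2.562 N, H = 2.038e+09 Pa, K = 3.097e-07.
Worn volume V = K·W·L/H = 3.097e-07 · 2.562 · 3029 / 2.038e+09 = 1.179e-12 m³.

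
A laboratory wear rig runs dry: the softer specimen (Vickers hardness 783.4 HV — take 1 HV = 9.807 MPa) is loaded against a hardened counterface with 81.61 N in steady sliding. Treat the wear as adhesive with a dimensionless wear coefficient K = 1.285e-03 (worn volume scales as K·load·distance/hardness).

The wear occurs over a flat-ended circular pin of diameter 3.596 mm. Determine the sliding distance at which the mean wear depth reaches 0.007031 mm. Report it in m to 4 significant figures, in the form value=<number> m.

value=5.231 m

Displayed values are rounded — all working math holds full float precision — rounded just once to four significant figures.
Convert: Hardness H = 783.4 HV × 9.807 MPa/HV = 7683 MPa = 7.683e+09 Pa.
Convert: Pin diameter d = 3.596 mm = 0.003596 m. Contact area A = π·d²/4 = π·(0.003596 m)²/4 = 1.016e-05 m².
Convert: Depth limit h_lim = 0.007031 mm = 7.031e-06 m.
SI base units throughout: W = 81.61 N, H = 7.683e+09 Pa, K = 1.285e-03.
Limit volume V_lim = h_lim·A = 7.031e-06 · 1.016e-05 = 7.141e-11 m³.
Life L = V_lim·H/(K·W) = 7.141e-11 · 7.683e+09 / (1.285e-03 · 81.61) = 5.231 m.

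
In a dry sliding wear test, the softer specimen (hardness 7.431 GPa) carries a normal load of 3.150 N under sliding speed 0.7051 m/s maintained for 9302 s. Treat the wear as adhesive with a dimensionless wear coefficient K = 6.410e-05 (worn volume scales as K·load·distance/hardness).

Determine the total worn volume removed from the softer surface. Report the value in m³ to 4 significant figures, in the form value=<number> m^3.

value=1.782e-10 m^3

The computation keeps full precision — intermediate values are printed rounded — rounded once at the end to four significant digits.
Convert: Distance covered L = v·t = 0.7051 m/s × 9302 s = 6559 m.
Convert: Hardness H = 7.431 GPa = 7.431e+09 Pa.
Expressed in SI base units: W = 3.150 N, H = 7.431e+09 Pa, K = 6.410e-05.
Wear volume V = K·W·L/H = 6.410e-05 · 3.150 · 6559 / 7.431e+09 = 1.782e-10 m³.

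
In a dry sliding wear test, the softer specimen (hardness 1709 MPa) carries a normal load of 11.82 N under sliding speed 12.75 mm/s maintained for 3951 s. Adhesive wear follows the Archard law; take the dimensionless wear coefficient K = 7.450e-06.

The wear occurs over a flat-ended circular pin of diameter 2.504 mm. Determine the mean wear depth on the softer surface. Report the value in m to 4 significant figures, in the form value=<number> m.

value=5.271e-07 m

Intermediate values are displayed rounded; every step maintains exact precision, and rounded just once: four significant figures.
Sliding speed v = 12.75 mm/s = 0.01275 m/s. Path length L = v·t = 0.01275 m/s × 3951 s = 50.38 m.
Hardness H = 1709 MPa = 1.709e+09 Pa.
Pin diameter d = 2.504 mm = 0.002504 m. Contact area A = π·d²/4 = π·(0.002504 m)²/4 = 4.924e-06 m².
Working in SI base units: W = 11.82 N, H = 1.709e+09 Pa, K = 7.450e-06.
Volume removed: V = K·W·L/H = 7.450e-06 · 11.82 · 50.38 / 1.709e+09 = 2.596e-12 m³.
Depth h = V/A = 2.596e-12 / 4.924e-06 = 5.271e-07 m.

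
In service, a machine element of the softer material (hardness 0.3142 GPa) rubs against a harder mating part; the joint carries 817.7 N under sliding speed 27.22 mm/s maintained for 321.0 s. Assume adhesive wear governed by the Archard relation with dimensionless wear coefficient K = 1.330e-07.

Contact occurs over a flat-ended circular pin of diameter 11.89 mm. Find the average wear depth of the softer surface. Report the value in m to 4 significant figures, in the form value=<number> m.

value=2.724e-08 m

The algebra maintains exact precision, and the intermediates are displayed rounded; rounded once at the end to 4 significant digits.
Convert: Sliding speed v = 27.22 mm/s = 0.02722 m/s. Sliding distance L = v·t = 0.02722 m/s × 321.0 s = 8.738 m.
Convert: Hardness H = 0.3142 GPa = 3.142e+08 Pa.
Convert: Pin diameter d = 11.89 mm = 0.01189 m. Contact area A = π·d²/4 = π·(0.01189 m)²/4 = 1.110e-04 m².
As SI base values: W = 817.7 N, H = 3.142e+08 Pa, K = 1.330e-07.
Volume removed: V = K·W·L/H = 1.330e-07 · 817.7 · 8.738 / 3.142e+08 = 3.024e-12 m³.
Mean depth h = V/A = 3.024e-12 / 1.110e-04 = 2.724e-08 m.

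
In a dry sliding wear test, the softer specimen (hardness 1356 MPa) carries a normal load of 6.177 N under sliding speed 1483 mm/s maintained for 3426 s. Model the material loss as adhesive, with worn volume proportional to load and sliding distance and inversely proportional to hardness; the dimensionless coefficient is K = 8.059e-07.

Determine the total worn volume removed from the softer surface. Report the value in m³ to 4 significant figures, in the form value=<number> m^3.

The intermediates are displayed rounded — the algebra holds exact precision; rounded just once to 4 significant digits.
Convert: Sliding speed v = 1483 mm/s = 1.483 m/s. Path length L = v·t = 1.483 m/s × 3426 s = 5081 m.
Convert: Hardness H = 1356 MPa = 1.356e+09 Pa.
Collected in SI base units: W = 6.177 N, H = 1.356e+09 Pa, K = 8.059e-07.
Archard volume V = K·W·L/H = 8.059e-07 · 6.177 · 5081 / 1.356e+09 = 1.865e-11 m³.

value=1.865e-11 m^3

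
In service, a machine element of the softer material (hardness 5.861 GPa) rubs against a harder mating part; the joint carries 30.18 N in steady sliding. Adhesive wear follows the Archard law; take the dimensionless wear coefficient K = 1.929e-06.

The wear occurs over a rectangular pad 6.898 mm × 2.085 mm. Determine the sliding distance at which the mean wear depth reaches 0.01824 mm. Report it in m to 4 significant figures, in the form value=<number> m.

value=2.641e+04 m

Intermediate values are shown rounded, and all working math runs at full precision, and one last rounding, at four significant digits.
Convert: Hardness H = 5.861 GPa = 5.861e+09 Pa.
Convert: Pad sides 6.898 mm × 2.085 mm = 0.006898 m × 0.002085 m. Contact area A = 0.006898 m × 0.002085 m = 1.438e-05 m².
Convert: Depth limit h_lim = 0.01824 mm = 1.824e-05 m.
Working in SI base units: W = 30.18 N, H = 5.861e+09 Pa, K = 1.929e-06.
Wearable volume V_lim = h_lim·A = 1.824e-05 · 1.438e-05 = 2.623e-10 m³.
Thus life L = V_lim·H/(K·W) = 2.623e-10 · 5.861e+09 / (1.929e-06 · 30.18) = 2.641e+04 m.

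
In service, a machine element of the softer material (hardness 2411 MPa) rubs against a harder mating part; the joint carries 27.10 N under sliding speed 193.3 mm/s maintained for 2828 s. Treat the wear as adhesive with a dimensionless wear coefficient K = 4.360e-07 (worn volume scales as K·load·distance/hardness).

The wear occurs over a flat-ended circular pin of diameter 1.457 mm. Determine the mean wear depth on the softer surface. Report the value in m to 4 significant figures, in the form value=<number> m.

All arithmetic keeps full float precision. Intermediate values appear rounded, and a lone final rounding, at 4 significant digits.
Sliding speed v = 193.3 mm/s = 0.1933 m/s. Sliding distance L = v·t = 0.1933 m/s × 2828 s = 546.7 m.
Hardness H = 2411 MPa = 2.411e+09 Pa.
Pin diameter d = 1.457 mm = 0.001457 m. Contact area A = π·d²/4 = π·(0.001457 m)²/4 = 1.667e-06 m².
Working in SI base units: W = 27.10 N, H = 2.411e+09 Pa, K = 4.360e-07.
Apply Archard: V = K·W·L/H = 4.360e-07 · 27.10 · 546.7 / 2.411e+09 = 2.679e-12 m³.
Depth of wear h = V/A = 2.679e-12 / 1.667e-06 = 1.607e-06 m.

value=1.607e-06 m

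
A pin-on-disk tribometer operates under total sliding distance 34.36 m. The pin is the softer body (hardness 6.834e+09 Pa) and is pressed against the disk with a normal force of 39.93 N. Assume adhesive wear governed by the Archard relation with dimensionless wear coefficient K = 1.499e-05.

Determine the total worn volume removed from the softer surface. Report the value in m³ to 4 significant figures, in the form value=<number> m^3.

The computation holds full float precision; intermediate values are printed rounded. Rounded just once to 4 significant figures.
SI base units throughout: W = 39.93 N, H = 6.834e+09 Pa, K = 1.499e-05.
Volume removed: V = K·W·L/H = 1.499e-05 · 39.93 · 34.36 / 6.834e+09 = 3.009e-12 m³.

value=3.009e-12 m^3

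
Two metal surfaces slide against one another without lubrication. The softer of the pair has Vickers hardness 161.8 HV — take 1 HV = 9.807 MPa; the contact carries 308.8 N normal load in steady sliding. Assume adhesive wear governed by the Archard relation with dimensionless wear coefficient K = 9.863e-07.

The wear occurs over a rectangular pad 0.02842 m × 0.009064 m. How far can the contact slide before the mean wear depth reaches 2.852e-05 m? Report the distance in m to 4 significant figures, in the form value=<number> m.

Intermediates are displayed rounded, and all working math runs at exact precision, and one final rounding to 4 significant figures.
Convert: Hardness H = 161.8 HV × 9.807 MPa/HV = 1587 MPa = 1.587e+09 Pa.
Convert: Contact area A = 0.02842 m × 0.009064 m = 2.576e-04 m².
In SI base units: W = 308.8 N, H = 1.587e+09 Pa, K = 9.863e-07.
Limit volume V_lim = h_lim·A = 2.852e-05 · 2.576e-04 = 7.347e-09 m³.
Sliding life L = V_lim·H/(K·W) = 7.347e-09 · 1.587e+09 / (9.863e-07 · 308.8) = 3.828e+04 m.

value=3.828e+04 m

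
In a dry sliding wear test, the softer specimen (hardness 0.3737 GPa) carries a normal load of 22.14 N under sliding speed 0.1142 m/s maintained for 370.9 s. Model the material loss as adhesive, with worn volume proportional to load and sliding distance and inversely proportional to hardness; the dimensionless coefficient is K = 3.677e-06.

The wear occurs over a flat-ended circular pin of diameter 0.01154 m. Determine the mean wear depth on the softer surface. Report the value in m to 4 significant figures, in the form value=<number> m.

value=8.822e-08 m

The intermediates appear rounded — each operation runs at full float precision; a single final rounding to four significant digits.
Total distance L = v·t = 0.1142 m/s × 370.9 s = 42.36 m.
Hardness H = 0.3737 GPa = 3.737e+08 Pa.
Contact area A = π·d²/4 = π·(0.01154 m)²/4 = 1.046e-04 m².
Collected in SI base units: W = 22.14 N, H = 3.737e+08 Pa, K = 3.677e-06.
Worn volume V = K·W·L/H = 3.677e-06 · 22.14 · 42.36 / 3.737e+08 = 9.227e-12 m³.
Mean wear depth h = V/A = 9.227e-12 / 1.046e-04 = 8.822e-08 m.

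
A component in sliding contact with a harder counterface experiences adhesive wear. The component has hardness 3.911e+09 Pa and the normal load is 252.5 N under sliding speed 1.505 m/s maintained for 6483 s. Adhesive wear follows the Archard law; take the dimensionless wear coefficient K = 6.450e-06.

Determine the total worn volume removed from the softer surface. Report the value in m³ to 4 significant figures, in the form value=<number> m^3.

The computation maintains full float precision. Intermediate values are displayed rounded; one final rounding: four significant digits.
Path length L = v·t = 1.505 m/s × 6483 s = 9757 m.
Collected in SI base units: W = 252.5 N, H = 3.911e+09 Pa, K = 6.450e-06.
Worn volume V = K·W·L/H = 6.450e-06 · 252.5 · 9757 / 3.911e+09 = 4.063e-09 m³.

value=4.063e-09 m^3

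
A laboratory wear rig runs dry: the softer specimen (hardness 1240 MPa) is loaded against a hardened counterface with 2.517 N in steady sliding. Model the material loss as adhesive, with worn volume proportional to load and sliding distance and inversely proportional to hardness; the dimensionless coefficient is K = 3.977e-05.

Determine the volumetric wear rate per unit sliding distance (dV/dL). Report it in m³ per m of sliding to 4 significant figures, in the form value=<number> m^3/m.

Intermediates are printed rounded. Each operation runs at full float precision; a lone final rounding, at four significant digits.
Convert: Hardness H = 1240 MPa = 1.240e+09 Pa.
SI base units throughout: W = 2.517 N, H = 1.240e+09 Pa, K = 3.977e-05.
Rate of wear dV/dL = K·W/H (no L dependence): 3.977e-05 · 2.517 / 1.240e+09 = 8.073e-14 m³/m.

value=8.073e-14 m^3/m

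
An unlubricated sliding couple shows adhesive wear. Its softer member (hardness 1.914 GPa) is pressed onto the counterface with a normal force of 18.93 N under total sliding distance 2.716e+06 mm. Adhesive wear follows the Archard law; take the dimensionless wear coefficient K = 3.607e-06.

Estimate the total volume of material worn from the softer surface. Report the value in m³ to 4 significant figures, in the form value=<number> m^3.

Shown intermediates are rounded; every step keeps exact precision; rounded once at the end to four significant figures.
Convert: Distance covered L = 2.716e+06 mm = 2716 m.
Convert: Hardness H = 1.914 GPa = 1.914e+09 Pa.
Restated in SI base units: W = 18.93 N, H = 1.914e+09 Pa, K = 3.607e-06.
Archard relation: V = K·W·L/H = 3.607e-06 · 18.93 · 2716 / 1.914e+09 = 9.689e-11 m³.

value=9.689e-11 m^3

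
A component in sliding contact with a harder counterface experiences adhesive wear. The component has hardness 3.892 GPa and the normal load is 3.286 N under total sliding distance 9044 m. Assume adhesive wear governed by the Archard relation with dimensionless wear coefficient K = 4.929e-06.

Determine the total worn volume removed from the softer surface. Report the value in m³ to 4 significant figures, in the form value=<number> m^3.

value=3.764e-11 m^3

Intermediates are printed rounded. Every step keeps full float precision, and rounded once at the end, at 4 significant digits.
Convert: Hardness H = 3.892 GPa = 3.892e+09 Pa.
As SI base values: W = 3.286 N, H = 3.892e+09 Pa, K = 4.929e-06.
Wear volume V = K·W·L/H = 4.929e-06 · 3.286 · 9044 / 3.892e+09 = 3.764e-11 m³.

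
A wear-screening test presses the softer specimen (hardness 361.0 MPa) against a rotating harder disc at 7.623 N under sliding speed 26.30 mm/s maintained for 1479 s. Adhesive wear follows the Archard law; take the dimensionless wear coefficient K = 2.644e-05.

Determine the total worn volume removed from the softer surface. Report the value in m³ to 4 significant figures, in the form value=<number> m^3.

value=2.172e-11 m^3

All working math holds full precision; shown intermediates are rounded; a single final rounding: four significant digits.
Convert: Sliding speed v = 26.30 mm/s = 0.02630 m/s. The distance L = v·t = 0.02630 m/s × 1479 s = 38.90 m.
Convert: Hardness H = 361.0 MPa = 3.610e+08 Pa.
Working in SI base units: W = 7.623 N, H = 3.610e+08 Pa, K = 2.644e-05.
The Archard volume V = K·W·L/H = 2.644e-05 · 7.623 · 38.90 / 3.610e+08 = 2.172e-11 m³.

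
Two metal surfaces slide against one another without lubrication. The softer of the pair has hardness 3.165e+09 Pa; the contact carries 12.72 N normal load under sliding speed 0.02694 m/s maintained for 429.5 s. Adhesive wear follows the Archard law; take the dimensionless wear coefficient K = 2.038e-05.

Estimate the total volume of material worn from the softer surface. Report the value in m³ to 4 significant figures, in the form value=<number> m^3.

The algebra runs at full float precision; intermediates are printed rounded — a single final rounding to four significant figures.
The distance L = v·t = 0.02694 m/s × 429.5 s = 11.57 m.
Collected in SI base units: W = 12.72 N, H = 3.165e+09 Pa, K = 2.038e-05.
Apply Archard: V = K·W·L/H = 2.038e-05 · 12.72 · 11.57 / 3.165e+09 = 9.477e-13 m³.

value=9.477e-13 m^3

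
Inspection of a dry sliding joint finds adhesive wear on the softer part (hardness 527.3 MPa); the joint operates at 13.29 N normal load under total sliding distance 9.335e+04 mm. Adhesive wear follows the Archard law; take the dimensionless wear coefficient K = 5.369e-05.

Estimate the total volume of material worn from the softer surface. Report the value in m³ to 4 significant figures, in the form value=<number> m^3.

The intermediates are displayed rounded, and every step carries full precision — one last rounding to four significant figures.
Sliding distance L = 9.335e+04 mm = 93.35 m.
Hardness H = 527.3 MPa = 5.273e+08 Pa.
Expressed in SI base units: W = 13.29 N, H = 5.273e+08 Pa, K = 5.369e-05.
The Archard volume V = K·W·L/H = 5.369e-05 · 13.29 · 93.35 / 5.273e+08 = 1.263e-10 m³.

value=1.263e-10 m^3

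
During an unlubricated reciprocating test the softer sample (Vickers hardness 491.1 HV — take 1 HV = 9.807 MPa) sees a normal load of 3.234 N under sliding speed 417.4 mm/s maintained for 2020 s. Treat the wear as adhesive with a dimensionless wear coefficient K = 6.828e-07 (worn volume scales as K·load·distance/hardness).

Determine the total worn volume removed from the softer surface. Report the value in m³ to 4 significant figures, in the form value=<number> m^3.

value=3.866e-13 m^3

All working math keeps exact precision. The intermediates are shown rounded. Rounded once at the end to 4 significant figures.
Sliding speed v = 417.4 mm/s = 0.4174 m/s. The distance L = v·t = 0.4174 m/s × 2020 s = 843.1 m.
Hardness H = 491.1 HV × 9.807 MPa/HV = 4816 MPa = 4.816e+09 Pa.
In SI base units, W = 3.234 N, H = 4.816e+09 Pa, K = 6.828e-07.
The Archard volume V = K·W·L/H = 6.828e-07 · 3.234 · 843.1 / 4.816e+09 = 3.866e-13 m³.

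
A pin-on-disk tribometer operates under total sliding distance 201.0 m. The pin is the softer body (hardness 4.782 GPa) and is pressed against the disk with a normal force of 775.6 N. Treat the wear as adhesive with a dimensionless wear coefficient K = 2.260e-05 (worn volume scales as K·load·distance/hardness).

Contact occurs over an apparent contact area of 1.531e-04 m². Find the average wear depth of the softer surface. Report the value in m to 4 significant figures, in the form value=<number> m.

value=4.812e-06 m

Intermediates are displayed rounded, and each operation carries exact precision, and one last rounding to four significant digits.
Hardness H = 4.782 GPa = 4.782e+09 Pa.
Collected in SI base units: W = 775.6 N, H = 4.782e+09 Pa, K = 2.260e-05.
By Archard's law, V = K·W·L/H = 2.260e-05 · 775.6 · 201.0 / 4.782e+09 = 7.368e-10 m³.
Depth h = V/A = 7.368e-10 / 1.531e-04 = 4.812e-06 m.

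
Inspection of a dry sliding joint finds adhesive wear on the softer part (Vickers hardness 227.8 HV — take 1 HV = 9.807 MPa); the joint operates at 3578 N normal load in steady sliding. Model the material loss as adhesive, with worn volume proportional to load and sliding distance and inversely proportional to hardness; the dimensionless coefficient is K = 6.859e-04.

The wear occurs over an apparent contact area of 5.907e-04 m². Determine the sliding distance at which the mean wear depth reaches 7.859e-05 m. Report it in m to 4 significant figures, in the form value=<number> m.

value=42.26 m

Intermediates are displayed rounded — the computation keeps exact precision. Rounded just once: 4 significant digits.
Convert: Hardness H = 227.8 HV × 9.807 MPa/HV = 2234 MPa = 2.234e+09 Pa.
SI base units throughout: W = 3578 N, H = 2.234e+09 Pa, K = 6.859e-04.
Allowed volume V_lim = h_lim·A = 7.859e-05 · 5.907e-04 = 4.642e-08 m³.
Inverting, life L = V_lim·H/(K·W) = 4.642e-08 · 2.234e+09 / (6.859e-04 · 3578) = 42.26 m.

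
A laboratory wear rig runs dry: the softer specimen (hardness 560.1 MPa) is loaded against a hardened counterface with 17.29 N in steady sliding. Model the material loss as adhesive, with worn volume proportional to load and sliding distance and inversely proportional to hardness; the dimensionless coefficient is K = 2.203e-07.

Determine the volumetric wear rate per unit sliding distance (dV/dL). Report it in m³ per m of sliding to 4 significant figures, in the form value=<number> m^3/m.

value=6.801e-15 m^3/m

All working math keeps full float precision. Intermediates are shown rounded, and rounded just once: 4 significant figures.
Hardness H = 560.1 MPa = 5.601e+08 Pa.
In SI base units: W = 17.29 N, H = 5.601e+08 Pa, K = 2.203e-07.
Volumetric rate dV/dL = K·W/H (no L dependence): 2.203e-07 · 17.29 / 5.601e+08 = 6.801e-15 m³/m.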